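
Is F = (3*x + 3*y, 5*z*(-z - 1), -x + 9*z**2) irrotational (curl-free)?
No, ∇×F = (10*z + 5, 1, -3)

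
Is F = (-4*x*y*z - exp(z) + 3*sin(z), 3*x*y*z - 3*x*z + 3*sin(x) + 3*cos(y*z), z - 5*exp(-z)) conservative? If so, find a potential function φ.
No, ∇×F = (-3*x*y + 3*x + 3*y*sin(y*z), -4*x*y - exp(z) + 3*cos(z), 4*x*z + 3*y*z - 3*z + 3*cos(x)) ≠ 0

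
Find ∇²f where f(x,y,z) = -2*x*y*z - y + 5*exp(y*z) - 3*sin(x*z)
3*x**2*sin(x*z) + 5*y**2*exp(y*z) + 5*z**2*exp(y*z) + 3*z**2*sin(x*z)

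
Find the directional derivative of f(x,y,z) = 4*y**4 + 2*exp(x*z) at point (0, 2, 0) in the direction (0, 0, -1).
0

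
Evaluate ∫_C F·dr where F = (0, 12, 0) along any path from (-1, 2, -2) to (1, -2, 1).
-48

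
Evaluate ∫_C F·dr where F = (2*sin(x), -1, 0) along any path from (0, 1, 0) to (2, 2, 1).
1 - 2*cos(2)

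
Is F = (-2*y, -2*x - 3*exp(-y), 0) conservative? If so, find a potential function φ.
Yes, F is conservative. φ = -2*x*y + 3*exp(-y)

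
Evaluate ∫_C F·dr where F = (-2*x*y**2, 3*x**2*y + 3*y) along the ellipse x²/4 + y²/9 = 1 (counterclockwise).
0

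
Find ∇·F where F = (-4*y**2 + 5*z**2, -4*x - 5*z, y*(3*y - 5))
0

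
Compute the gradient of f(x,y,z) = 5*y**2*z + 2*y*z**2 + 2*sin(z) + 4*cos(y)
(0, 10*y*z + 2*z**2 - 4*sin(y), 5*y**2 + 4*y*z + 2*cos(z))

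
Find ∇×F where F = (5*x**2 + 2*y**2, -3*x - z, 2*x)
(1, -2, -4*y - 3)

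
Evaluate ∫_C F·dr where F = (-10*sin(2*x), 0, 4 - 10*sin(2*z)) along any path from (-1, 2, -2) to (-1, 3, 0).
13 - 5*cos(4)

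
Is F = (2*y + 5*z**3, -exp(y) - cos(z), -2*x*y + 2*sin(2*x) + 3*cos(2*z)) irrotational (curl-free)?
No, ∇×F = (-2*x - sin(z), 2*y + 15*z**2 - 4*cos(2*x), -2)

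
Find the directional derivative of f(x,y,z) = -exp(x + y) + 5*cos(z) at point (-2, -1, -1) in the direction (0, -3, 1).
sqrt(10)*(3 + 5*exp(3)*sin(1))*exp(-3)/10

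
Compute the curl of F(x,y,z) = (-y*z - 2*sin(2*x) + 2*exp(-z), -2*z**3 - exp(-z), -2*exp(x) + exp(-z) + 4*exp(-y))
(6*z**2 - exp(-z) - 4*exp(-y), -y + 2*exp(x) - 2*exp(-z), z)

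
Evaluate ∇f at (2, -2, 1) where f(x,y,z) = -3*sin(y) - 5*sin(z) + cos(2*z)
(0, -3*cos(2), -(4*sin(1) + 5)*cos(1))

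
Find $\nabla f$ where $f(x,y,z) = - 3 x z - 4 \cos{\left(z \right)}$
(-3*z, 0, -3*x + 4*sin(z))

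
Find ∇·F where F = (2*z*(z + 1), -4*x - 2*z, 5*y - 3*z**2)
-6*z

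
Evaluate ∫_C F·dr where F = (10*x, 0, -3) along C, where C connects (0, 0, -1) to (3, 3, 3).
33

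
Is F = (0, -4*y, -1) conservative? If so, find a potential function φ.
Yes, F is conservative. φ = -2*y**2 - z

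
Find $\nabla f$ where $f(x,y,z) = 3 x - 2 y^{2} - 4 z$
(3, -4*y, -4)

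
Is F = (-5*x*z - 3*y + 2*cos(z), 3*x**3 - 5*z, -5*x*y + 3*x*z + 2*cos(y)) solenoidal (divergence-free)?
No, ∇·F = 3*x - 5*z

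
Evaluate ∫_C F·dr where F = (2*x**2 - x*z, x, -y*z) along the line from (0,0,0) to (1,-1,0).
1/6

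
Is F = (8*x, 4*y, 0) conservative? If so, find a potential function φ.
Yes, F is conservative. φ = 4*x**2 + 2*y**2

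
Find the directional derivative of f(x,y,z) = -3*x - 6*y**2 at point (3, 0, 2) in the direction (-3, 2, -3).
9*sqrt(22)/22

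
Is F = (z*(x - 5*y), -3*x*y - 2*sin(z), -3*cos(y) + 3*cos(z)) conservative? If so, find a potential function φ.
No, ∇×F = (3*sin(y) + 2*cos(z), x - 5*y, -3*y + 5*z) ≠ 0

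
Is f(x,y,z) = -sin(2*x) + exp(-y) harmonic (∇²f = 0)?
No, ∇²f = 4*sin(2*x) + exp(-y)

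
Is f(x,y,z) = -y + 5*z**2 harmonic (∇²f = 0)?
No, ∇²f = 10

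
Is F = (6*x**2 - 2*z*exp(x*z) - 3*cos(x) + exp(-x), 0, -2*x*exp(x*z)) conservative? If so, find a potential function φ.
Yes, F is conservative. φ = 2*x**3 - 2*exp(x*z) - 3*sin(x) - exp(-x)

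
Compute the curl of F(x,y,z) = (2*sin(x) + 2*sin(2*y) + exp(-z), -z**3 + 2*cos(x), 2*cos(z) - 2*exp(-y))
(3*z**2 + 2*exp(-y), -exp(-z), -2*sin(x) - 4*cos(2*y))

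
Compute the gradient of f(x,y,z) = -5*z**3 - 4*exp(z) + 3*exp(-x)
(-3*exp(-x), 0, -15*z**2 - 4*exp(z))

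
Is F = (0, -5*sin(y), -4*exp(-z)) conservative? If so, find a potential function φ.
Yes, F is conservative. φ = 5*cos(y) + 4*exp(-z)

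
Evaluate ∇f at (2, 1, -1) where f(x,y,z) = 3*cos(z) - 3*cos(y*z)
(0, 3*sin(1), 0)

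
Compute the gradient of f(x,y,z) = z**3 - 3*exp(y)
(0, -3*exp(y), 3*z**2)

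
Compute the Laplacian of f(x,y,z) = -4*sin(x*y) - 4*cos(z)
4*x**2*sin(x*y) + 4*y**2*sin(x*y) + 4*cos(z)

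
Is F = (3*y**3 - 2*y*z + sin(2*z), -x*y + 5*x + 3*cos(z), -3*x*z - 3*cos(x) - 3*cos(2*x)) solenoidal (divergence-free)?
No, ∇·F = -4*x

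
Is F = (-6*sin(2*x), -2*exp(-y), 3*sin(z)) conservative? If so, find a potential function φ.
Yes, F is conservative. φ = 3*cos(2*x) - 3*cos(z) + 2*exp(-y)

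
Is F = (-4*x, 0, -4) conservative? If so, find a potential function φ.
Yes, F is conservative. φ = -2*x**2 - 4*z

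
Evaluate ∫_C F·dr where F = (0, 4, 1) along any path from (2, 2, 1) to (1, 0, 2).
-7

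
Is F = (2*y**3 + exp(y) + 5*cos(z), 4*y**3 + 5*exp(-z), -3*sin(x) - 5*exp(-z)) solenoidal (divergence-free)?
No, ∇·F = 12*y**2 + 5*exp(-z)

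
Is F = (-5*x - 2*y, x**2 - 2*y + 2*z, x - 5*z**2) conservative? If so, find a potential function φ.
No, ∇×F = (-2, -1, 2*x + 2) ≠ 0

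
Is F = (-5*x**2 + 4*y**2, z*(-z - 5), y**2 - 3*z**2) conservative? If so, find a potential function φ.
No, ∇×F = (2*y + 2*z + 5, 0, -8*y) ≠ 0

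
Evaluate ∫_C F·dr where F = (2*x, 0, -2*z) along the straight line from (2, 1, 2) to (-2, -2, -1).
3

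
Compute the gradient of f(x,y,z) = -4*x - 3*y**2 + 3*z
(-4, -6*y, 3)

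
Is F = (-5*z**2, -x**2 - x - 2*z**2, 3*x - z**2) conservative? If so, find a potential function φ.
No, ∇×F = (4*z, -10*z - 3, -2*x - 1) ≠ 0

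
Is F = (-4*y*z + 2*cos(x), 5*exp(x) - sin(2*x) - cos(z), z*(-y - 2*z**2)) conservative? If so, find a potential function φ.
No, ∇×F = (-z - sin(z), -4*y, 4*z + 5*exp(x) - 2*cos(2*x)) ≠ 0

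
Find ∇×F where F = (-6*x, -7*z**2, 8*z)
(14*z, 0, 0)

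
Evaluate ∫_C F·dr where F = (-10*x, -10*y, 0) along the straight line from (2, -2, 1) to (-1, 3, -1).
-10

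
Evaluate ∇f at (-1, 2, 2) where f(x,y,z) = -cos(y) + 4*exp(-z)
(0, sin(2), -4*exp(-2))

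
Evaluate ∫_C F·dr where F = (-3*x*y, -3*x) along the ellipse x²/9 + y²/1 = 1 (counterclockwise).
-9*pi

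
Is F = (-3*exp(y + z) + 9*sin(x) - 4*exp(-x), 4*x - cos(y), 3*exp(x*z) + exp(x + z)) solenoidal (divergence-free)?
No, ∇·F = 3*x*exp(x*z) + exp(x + z) + sin(y) + 9*cos(x) + 4*exp(-x)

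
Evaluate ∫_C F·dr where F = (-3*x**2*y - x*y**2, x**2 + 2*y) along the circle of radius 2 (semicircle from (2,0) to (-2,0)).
6*pi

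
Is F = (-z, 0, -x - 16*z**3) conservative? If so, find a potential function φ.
Yes, F is conservative. φ = z*(-x - 4*z**3)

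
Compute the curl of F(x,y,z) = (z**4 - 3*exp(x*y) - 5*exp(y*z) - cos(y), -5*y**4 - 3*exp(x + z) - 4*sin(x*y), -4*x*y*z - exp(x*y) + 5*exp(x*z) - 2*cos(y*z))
(-4*x*z - x*exp(x*y) + 2*z*sin(y*z) + 3*exp(x + z), 4*y*z + y*exp(x*y) - 5*y*exp(y*z) + 4*z**3 - 5*z*exp(x*z), 3*x*exp(x*y) - 4*y*cos(x*y) + 5*z*exp(y*z) - 3*exp(x + z) - sin(y))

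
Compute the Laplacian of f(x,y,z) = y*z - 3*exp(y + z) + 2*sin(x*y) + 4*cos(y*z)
-2*x**2*sin(x*y) - 2*y**2*sin(x*y) - 4*y**2*cos(y*z) - 4*z**2*cos(y*z) - 6*exp(y + z)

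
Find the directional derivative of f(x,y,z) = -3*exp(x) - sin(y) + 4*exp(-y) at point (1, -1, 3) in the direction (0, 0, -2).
0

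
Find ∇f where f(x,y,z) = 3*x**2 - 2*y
(6*x, -2, 0)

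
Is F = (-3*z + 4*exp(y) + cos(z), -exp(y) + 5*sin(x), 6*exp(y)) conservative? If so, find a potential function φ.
No, ∇×F = (6*exp(y), -sin(z) - 3, -4*exp(y) + 5*cos(x)) ≠ 0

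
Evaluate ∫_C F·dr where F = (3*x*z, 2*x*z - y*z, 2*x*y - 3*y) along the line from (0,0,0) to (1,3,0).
0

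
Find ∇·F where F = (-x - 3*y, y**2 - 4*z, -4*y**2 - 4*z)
2*y - 5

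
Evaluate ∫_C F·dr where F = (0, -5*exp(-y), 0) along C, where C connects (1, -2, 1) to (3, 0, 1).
5 - 5*exp(2)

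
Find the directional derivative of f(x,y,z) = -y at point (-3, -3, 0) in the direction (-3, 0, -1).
0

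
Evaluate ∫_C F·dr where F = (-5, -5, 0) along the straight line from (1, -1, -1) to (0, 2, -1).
-10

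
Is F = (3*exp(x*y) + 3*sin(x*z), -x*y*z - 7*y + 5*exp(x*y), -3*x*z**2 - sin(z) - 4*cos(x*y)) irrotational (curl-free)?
No, ∇×F = (x*(y + 4*sin(x*y)), 3*x*cos(x*z) - 4*y*sin(x*y) + 3*z**2, -3*x*exp(x*y) - y*z + 5*y*exp(x*y))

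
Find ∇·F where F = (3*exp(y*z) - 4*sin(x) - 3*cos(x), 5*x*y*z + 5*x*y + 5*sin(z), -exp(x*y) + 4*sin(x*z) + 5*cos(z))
5*x*z + 4*x*cos(x*z) + 5*x + 3*sin(x) - 5*sin(z) - 4*cos(x)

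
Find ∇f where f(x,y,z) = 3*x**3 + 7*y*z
(9*x**2, 7*z, 7*y)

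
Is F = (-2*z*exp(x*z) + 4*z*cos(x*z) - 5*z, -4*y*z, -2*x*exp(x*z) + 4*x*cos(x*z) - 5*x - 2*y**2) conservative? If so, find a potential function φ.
Yes, F is conservative. φ = -5*x*z - 2*y**2*z - 2*exp(x*z) + 4*sin(x*z)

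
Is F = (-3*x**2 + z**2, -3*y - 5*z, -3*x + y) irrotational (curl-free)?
No, ∇×F = (6, 2*z + 3, 0)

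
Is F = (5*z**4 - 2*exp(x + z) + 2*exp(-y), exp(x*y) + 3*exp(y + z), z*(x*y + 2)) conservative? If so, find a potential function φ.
No, ∇×F = (x*z - 3*exp(y + z), -y*z + 20*z**3 - 2*exp(x + z), y*exp(x*y) + 2*exp(-y)) ≠ 0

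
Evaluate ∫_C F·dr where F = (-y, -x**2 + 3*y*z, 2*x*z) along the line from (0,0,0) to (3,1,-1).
-7/2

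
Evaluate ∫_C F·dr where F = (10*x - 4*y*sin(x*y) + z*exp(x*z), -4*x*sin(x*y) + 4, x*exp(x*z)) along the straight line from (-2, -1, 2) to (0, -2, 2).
-19 - exp(-4) - 4*cos(2)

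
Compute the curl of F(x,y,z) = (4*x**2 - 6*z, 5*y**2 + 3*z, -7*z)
(-3, -6, 0)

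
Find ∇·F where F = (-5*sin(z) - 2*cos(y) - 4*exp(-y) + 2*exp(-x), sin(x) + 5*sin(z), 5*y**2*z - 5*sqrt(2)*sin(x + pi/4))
5*y**2 - 2*exp(-x)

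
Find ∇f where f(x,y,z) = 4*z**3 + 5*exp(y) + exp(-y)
(0, 5*exp(y) - exp(-y), 12*z**2)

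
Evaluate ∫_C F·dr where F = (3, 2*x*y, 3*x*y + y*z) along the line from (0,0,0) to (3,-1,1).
23/3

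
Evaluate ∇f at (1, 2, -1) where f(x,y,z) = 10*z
(0, 0, 10)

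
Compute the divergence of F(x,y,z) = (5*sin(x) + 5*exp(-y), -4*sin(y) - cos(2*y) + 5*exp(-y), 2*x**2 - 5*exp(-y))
2*sin(2*y) + 5*cos(x) - 4*cos(y) - 5*exp(-y)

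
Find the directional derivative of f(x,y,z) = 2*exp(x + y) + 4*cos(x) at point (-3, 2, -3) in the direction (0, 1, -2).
2*sqrt(5)*exp(-1)/5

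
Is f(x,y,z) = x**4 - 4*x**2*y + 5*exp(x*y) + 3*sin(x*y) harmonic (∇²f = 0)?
No, ∇²f = x**2*(5*exp(x*y) - 3*sin(x*y)) + 12*x**2 + 5*y**2*exp(x*y) - 3*y**2*sin(x*y) - 8*y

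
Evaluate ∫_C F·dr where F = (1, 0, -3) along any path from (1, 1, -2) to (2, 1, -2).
1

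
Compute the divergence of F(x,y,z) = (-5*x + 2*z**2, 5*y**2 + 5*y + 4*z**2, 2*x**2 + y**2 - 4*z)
10*y - 4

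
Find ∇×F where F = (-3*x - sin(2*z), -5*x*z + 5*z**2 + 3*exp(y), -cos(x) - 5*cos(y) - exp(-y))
(5*x - 10*z + 5*sin(y) + exp(-y), -sin(x) - 2*cos(2*z), -5*z)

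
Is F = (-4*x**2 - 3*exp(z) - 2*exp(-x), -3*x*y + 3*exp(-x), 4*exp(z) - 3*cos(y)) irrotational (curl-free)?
No, ∇×F = (3*sin(y), -3*exp(z), -3*y - 3*exp(-x))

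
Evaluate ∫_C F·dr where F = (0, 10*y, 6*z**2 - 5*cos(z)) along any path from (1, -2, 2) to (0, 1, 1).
-29 - 5*sin(1) + 5*sin(2)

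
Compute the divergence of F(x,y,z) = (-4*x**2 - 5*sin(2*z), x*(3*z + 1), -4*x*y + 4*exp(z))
-8*x + 4*exp(z)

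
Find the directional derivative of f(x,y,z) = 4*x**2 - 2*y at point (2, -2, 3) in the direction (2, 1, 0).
6*sqrt(5)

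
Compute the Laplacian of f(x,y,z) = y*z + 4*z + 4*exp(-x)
4*exp(-x)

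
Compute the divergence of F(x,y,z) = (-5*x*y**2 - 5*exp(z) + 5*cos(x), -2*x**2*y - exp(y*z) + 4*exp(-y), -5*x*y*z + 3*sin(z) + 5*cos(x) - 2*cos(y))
-2*x**2 - 5*x*y - 5*y**2 - z*exp(y*z) - 5*sin(x) + 3*cos(z) - 4*exp(-y)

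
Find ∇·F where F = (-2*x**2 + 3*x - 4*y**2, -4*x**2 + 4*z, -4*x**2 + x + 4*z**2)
-4*x + 8*z + 3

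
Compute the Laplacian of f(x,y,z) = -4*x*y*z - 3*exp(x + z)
-6*exp(x + z)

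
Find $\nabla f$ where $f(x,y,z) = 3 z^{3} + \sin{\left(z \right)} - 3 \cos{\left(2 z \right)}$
(0, 0, 9*z**2 + 6*sin(2*z) + cos(z))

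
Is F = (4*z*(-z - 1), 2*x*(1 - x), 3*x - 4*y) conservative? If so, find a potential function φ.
No, ∇×F = (-4, -8*z - 7, 2 - 4*x) ≠ 0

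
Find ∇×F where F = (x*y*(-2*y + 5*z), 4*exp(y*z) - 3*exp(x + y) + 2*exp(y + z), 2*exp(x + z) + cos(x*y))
(-x*sin(x*y) - 4*y*exp(y*z) - 2*exp(y + z), 5*x*y + y*sin(x*y) - 2*exp(x + z), 4*x*y - 5*x*z - 3*exp(x + y))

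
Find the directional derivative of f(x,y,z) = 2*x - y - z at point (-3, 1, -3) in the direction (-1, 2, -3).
-sqrt(14)/14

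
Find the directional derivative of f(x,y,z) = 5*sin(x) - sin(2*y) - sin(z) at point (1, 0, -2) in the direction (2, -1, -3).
sqrt(14)*(3*cos(2) + 2 + 10*cos(1))/14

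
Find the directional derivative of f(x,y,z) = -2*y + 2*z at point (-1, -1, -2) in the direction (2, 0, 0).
0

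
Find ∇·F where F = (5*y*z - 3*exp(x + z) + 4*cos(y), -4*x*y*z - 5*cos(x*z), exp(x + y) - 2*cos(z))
-4*x*z - 3*exp(x + z) + 2*sin(z)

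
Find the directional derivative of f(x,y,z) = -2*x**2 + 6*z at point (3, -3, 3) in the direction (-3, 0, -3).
3*sqrt(2)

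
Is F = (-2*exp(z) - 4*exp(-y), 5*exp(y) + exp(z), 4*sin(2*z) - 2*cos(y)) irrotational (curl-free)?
No, ∇×F = (-exp(z) + 2*sin(y), -2*exp(z), -4*exp(-y))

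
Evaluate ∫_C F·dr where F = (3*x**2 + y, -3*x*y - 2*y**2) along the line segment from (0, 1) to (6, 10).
-984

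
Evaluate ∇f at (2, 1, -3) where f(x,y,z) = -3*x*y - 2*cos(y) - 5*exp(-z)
(-3, -6 + 2*sin(1), 5*exp(3))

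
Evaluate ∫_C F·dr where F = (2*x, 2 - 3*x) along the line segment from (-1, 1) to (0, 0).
-9/2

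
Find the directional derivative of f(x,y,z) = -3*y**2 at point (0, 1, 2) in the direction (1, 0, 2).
0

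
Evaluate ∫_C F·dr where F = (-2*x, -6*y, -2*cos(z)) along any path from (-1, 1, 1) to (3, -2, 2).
-17 - 2*sin(2) + 2*sin(1)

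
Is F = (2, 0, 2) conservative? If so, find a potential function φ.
Yes, F is conservative. φ = 2*x + 2*z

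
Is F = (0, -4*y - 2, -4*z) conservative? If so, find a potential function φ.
Yes, F is conservative. φ = -2*y**2 - 2*y - 2*z**2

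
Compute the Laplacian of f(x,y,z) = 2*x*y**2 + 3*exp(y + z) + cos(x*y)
-x**2*cos(x*y) + 4*x - y**2*cos(x*y) + 6*exp(y + z)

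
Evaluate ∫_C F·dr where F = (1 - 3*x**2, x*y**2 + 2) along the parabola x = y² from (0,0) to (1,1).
11/5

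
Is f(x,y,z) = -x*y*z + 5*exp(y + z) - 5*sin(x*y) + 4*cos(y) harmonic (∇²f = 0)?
No, ∇²f = 5*x**2*sin(x*y) + 5*y**2*sin(x*y) + 10*exp(y + z) - 4*cos(y)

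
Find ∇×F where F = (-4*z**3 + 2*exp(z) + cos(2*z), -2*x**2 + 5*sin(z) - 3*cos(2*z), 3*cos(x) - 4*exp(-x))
(-(12*sin(z) + 5)*cos(z), -12*z**2 + 2*exp(z) + 3*sin(x) - 2*sin(2*z) - 4*exp(-x), -4*x)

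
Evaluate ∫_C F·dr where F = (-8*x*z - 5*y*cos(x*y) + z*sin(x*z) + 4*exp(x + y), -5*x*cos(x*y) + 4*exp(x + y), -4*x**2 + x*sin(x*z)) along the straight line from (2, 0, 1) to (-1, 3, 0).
cos(2) + 5*sin(3) + 15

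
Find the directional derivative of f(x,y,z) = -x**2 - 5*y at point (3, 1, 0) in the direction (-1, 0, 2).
6*sqrt(5)/5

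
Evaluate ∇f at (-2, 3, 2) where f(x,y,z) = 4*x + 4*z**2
(4, 0, 16)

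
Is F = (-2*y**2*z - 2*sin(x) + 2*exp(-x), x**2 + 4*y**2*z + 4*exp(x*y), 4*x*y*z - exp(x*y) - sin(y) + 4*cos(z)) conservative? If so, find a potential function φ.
No, ∇×F = (4*x*z - x*exp(x*y) - 4*y**2 - cos(y), y*(-2*y - 4*z + exp(x*y)), 2*x + 4*y*z + 4*y*exp(x*y)) ≠ 0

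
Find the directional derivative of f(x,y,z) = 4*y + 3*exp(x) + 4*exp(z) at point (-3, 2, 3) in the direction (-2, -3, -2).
2*sqrt(17)*(-4*exp(6) - 6*exp(3) - 3)*exp(-3)/17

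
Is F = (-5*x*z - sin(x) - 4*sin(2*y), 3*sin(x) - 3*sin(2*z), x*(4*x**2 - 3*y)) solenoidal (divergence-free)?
No, ∇·F = -5*z - cos(x)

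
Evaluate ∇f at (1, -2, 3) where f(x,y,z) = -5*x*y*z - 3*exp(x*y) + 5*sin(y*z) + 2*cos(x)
(-2*sin(1) + 6*exp(-2) + 30, -15 - 3*exp(-2) + 15*cos(6), 10 - 10*cos(6))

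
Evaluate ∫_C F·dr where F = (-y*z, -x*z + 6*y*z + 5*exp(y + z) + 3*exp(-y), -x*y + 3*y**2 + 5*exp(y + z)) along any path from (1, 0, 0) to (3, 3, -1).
-20 - 3*exp(-3) + 5*exp(2)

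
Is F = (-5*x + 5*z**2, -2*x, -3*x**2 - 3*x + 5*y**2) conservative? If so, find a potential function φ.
No, ∇×F = (10*y, 6*x + 10*z + 3, -2) ≠ 0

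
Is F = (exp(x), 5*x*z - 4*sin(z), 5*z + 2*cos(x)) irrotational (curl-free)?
No, ∇×F = (-5*x + 4*cos(z), 2*sin(x), 5*z)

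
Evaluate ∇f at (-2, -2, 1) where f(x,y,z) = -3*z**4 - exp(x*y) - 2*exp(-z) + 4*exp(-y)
(2*exp(4), 2*(-2 + exp(2))*exp(2), -12 + 2*exp(-1))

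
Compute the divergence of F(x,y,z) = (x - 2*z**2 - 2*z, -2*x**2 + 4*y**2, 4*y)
8*y + 1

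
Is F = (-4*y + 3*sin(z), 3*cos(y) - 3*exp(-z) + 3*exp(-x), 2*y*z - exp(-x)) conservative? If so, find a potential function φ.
No, ∇×F = (2*z - 3*exp(-z), 3*cos(z) - exp(-x), 4 - 3*exp(-x)) ≠ 0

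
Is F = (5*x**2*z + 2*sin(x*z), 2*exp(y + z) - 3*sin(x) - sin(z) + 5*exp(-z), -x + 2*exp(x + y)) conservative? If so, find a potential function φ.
No, ∇×F = (((2*exp(x + y) - 2*exp(y + z) + cos(z))*exp(z) + 5)*exp(-z), 5*x**2 + 2*x*cos(x*z) - 2*exp(x + y) + 1, -3*cos(x)) ≠ 0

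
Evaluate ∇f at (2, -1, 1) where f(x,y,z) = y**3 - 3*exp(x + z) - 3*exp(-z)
(-3*exp(3), 3, 3*(1 - exp(4))*exp(-1))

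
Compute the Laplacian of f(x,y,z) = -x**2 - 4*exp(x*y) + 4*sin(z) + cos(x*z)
-4*x**2*exp(x*y) - x**2*cos(x*z) - 4*y**2*exp(x*y) - z**2*cos(x*z) - 4*sin(z) - 2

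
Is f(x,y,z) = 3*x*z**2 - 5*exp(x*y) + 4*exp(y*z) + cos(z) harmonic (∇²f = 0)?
No, ∇²f = -5*x**2*exp(x*y) + 6*x - 5*y**2*exp(x*y) + 4*y**2*exp(y*z) + 4*z**2*exp(y*z) - cos(z)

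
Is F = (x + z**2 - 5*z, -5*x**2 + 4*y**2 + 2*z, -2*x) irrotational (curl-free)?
No, ∇×F = (-2, 2*z - 3, -10*x)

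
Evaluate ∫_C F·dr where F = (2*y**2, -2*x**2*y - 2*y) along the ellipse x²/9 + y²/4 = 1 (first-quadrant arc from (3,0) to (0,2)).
-38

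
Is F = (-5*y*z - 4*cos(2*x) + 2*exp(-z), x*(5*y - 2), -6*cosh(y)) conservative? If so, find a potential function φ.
No, ∇×F = (-6*sinh(y), -5*y - 2*exp(-z), 5*y + 5*z - 2) ≠ 0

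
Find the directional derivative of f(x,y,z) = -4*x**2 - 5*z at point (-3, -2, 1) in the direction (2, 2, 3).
33*sqrt(17)/17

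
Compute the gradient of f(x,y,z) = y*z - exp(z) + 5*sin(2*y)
(0, z + 10*cos(2*y), y - exp(z))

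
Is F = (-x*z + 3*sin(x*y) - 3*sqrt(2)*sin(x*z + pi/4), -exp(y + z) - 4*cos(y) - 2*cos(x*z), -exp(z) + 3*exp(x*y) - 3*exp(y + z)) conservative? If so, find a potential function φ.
No, ∇×F = (3*x*exp(x*y) - 2*x*sin(x*z) - 2*exp(y + z), -3*sqrt(2)*x*cos(x*z + pi/4) - x - 3*y*exp(x*y), -3*x*cos(x*y) + 2*z*sin(x*z)) ≠ 0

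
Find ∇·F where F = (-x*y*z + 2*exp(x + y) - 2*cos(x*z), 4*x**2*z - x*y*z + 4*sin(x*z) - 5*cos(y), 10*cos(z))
-x*z - y*z + 2*z*sin(x*z) + 2*exp(x + y) + 5*sin(y) - 10*sin(z)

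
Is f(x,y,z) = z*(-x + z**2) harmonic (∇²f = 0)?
No, ∇²f = 6*z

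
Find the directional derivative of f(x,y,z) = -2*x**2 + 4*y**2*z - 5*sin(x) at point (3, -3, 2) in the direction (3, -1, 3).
15*sqrt(19)*(8 - cos(3))/19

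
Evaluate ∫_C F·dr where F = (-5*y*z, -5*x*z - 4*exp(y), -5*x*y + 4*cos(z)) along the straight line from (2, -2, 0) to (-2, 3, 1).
-4*exp(3) + 4*exp(-2) + 4*sin(1) + 30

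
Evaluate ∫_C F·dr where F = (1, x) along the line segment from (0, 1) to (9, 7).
36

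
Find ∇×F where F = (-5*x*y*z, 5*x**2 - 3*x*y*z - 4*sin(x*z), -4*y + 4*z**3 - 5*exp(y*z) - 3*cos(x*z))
(3*x*y + 4*x*cos(x*z) - 5*z*exp(y*z) - 4, -5*x*y - 3*z*sin(x*z), 5*x*z + 10*x - 3*y*z - 4*z*cos(x*z))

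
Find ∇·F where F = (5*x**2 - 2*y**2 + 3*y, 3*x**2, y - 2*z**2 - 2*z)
10*x - 4*z - 2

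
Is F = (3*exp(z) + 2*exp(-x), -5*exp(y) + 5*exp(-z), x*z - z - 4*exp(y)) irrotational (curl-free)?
No, ∇×F = (-4*exp(y) + 5*exp(-z), -z + 3*exp(z), 0)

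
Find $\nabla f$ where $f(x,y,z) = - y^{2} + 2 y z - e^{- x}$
(exp(-x), -2*y + 2*z, 2*y)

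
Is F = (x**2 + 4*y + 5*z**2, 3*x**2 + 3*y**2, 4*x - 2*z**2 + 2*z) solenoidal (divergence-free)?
No, ∇·F = 2*x + 6*y - 4*z + 2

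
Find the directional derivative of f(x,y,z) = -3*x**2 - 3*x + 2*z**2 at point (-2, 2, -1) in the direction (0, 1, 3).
-6*sqrt(10)/5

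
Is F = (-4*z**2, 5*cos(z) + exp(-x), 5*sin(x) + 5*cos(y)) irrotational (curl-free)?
No, ∇×F = (-5*sin(y) + 5*sin(z), -8*z - 5*cos(x), -exp(-x))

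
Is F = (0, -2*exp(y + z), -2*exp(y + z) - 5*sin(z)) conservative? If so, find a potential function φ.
Yes, F is conservative. φ = -2*exp(y + z) + 5*cos(z)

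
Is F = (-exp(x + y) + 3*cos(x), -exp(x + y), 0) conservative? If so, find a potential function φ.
Yes, F is conservative. φ = -exp(x + y) + 3*sin(x)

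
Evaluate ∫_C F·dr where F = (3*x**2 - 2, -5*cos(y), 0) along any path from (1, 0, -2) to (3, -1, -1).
5*sin(1) + 22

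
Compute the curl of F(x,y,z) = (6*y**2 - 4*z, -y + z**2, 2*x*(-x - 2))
(-2*z, 4*x, -12*y)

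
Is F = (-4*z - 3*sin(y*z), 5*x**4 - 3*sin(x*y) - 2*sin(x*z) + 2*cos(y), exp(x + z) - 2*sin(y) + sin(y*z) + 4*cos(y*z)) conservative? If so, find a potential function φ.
No, ∇×F = (2*x*cos(x*z) - 4*z*sin(y*z) + z*cos(y*z) - 2*cos(y), -3*y*cos(y*z) - exp(x + z) - 4, 20*x**3 - 3*y*cos(x*y) - 2*z*cos(x*z) + 3*z*cos(y*z)) ≠ 0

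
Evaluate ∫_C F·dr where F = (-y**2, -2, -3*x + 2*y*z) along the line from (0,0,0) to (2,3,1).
-13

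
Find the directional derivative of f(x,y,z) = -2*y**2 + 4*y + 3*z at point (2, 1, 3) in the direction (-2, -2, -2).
-sqrt(3)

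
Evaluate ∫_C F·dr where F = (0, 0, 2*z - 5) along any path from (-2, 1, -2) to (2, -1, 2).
-20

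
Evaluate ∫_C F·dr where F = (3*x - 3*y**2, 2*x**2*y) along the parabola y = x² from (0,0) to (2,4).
442/15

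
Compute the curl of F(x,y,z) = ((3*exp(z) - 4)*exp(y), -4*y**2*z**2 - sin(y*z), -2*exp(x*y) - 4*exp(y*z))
(-2*x*exp(x*y) + 8*y**2*z + y*cos(y*z) - 4*z*exp(y*z), 2*y*exp(x*y) + 3*exp(y + z), (4 - 3*exp(z))*exp(y))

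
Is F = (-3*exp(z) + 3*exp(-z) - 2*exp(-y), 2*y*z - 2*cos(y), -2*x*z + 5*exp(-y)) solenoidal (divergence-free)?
No, ∇·F = -2*x + 2*z + 2*sin(y)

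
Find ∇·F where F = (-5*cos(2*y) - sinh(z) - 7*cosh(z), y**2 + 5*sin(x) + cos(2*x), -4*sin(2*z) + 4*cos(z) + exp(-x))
2*y - 4*sin(z) - 8*cos(2*z)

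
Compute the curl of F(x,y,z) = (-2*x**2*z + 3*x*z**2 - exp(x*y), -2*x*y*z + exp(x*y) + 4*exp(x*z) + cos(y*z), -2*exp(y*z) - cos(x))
(2*x*y - 4*x*exp(x*z) + y*sin(y*z) - 2*z*exp(y*z), -2*x**2 + 6*x*z - sin(x), x*exp(x*y) - 2*y*z + y*exp(x*y) + 4*z*exp(x*z))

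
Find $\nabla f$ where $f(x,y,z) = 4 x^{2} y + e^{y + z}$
(8*x*y, 4*x**2 + exp(y + z), exp(y + z))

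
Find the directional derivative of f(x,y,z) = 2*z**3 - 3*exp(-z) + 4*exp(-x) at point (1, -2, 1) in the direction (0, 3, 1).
3*sqrt(10)*(1 + 2*E)*exp(-1)/10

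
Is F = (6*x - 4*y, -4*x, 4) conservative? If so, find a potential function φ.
Yes, F is conservative. φ = 3*x**2 - 4*x*y + 4*z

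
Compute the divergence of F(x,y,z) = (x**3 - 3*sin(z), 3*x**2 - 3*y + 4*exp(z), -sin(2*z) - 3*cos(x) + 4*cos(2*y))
3*x**2 - 2*cos(2*z) - 3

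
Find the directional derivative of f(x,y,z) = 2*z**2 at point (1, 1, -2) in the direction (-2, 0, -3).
24*sqrt(13)/13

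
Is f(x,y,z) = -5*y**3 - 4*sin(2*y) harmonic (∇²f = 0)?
No, ∇²f = -30*y + 16*sin(2*y)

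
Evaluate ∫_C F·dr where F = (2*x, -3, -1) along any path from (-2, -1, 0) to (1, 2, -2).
-10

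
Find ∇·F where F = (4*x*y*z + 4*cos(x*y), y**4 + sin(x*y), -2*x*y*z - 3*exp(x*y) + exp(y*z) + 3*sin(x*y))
-2*x*y + x*cos(x*y) + 4*y**3 + 4*y*z + y*exp(y*z) - 4*y*sin(x*y)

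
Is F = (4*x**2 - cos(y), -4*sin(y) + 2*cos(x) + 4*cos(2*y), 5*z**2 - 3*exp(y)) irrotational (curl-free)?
No, ∇×F = (-3*exp(y), 0, -2*sin(x) - sin(y))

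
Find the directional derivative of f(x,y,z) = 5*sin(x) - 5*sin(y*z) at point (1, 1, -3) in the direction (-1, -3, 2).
-5*sqrt(14)*(11*cos(3) + cos(1))/14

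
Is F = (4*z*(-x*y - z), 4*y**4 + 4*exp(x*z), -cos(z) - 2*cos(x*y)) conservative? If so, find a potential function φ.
No, ∇×F = (2*x*(-2*exp(x*z) + sin(x*y)), -4*x*y - 2*y*sin(x*y) - 8*z, 4*z*(x + exp(x*z))) ≠ 0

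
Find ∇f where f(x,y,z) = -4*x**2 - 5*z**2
(-8*x, 0, -10*z)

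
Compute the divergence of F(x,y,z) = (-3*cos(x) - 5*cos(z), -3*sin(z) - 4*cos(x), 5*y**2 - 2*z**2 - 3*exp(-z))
-4*z + 3*sin(x) + 3*exp(-z)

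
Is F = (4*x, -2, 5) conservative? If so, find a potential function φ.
Yes, F is conservative. φ = 2*x**2 - 2*y + 5*z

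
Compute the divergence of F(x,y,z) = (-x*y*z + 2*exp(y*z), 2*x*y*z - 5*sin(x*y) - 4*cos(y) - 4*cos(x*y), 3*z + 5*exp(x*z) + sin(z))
2*x*z + 5*x*exp(x*z) + 4*x*sin(x*y) - 5*x*cos(x*y) - y*z + 4*sin(y) + cos(z) + 3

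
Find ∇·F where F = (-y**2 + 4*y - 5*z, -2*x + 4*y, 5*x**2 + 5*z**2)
10*z + 4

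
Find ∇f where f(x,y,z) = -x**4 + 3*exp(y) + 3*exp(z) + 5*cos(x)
(-4*x**3 - 5*sin(x), 3*exp(y), 3*exp(z))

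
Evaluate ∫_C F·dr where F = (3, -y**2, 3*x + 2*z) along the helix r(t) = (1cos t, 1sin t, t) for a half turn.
-6 + pi**2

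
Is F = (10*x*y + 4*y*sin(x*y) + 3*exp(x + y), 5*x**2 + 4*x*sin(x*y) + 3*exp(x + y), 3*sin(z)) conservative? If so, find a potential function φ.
Yes, F is conservative. φ = 5*x**2*y + 3*exp(x + y) - 3*cos(z) - 4*cos(x*y)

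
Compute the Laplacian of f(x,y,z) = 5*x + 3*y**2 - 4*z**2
-2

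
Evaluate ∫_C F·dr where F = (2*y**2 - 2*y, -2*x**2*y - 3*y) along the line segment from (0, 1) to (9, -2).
-180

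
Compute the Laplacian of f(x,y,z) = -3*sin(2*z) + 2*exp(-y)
12*sin(2*z) + 2*exp(-y)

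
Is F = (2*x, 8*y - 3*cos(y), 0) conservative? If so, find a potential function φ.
Yes, F is conservative. φ = x**2 + 4*y**2 - 3*sin(y)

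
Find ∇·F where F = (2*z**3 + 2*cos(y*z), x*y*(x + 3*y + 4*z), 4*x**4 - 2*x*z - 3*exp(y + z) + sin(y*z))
x**2 + 6*x*y + 4*x*z - 2*x + y*cos(y*z) - 3*exp(y + z)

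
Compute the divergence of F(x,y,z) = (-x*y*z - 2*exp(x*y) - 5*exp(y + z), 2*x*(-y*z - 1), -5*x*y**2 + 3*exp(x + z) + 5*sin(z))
-2*x*z - y*z - 2*y*exp(x*y) + 3*exp(x + z) + 5*cos(z)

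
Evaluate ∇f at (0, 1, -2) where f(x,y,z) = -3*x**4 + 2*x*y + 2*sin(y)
(2, 2*cos(1), 0)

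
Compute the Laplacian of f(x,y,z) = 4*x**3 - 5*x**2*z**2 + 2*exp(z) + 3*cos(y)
-10*x**2 + 24*x - 10*z**2 + 2*exp(z) - 3*cos(y)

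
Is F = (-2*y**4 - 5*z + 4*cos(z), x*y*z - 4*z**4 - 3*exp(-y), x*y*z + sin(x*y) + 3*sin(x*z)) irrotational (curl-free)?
No, ∇×F = (-x*y + x*z + x*cos(x*y) + 16*z**3, -y*z - y*cos(x*y) - 3*z*cos(x*z) - 4*sin(z) - 5, y*(8*y**2 + z))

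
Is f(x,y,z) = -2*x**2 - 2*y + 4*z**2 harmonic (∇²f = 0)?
No, ∇²f = 4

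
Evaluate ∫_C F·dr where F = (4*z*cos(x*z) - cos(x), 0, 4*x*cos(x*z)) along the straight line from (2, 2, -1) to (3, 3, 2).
4*sin(6) - sin(3) + 5*sin(2)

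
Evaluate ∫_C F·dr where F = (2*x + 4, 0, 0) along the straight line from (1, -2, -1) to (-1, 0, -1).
-8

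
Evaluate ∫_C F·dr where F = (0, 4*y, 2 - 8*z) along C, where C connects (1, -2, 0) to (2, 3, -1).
4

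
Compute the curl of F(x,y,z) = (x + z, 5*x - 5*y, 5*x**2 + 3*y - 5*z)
(3, 1 - 10*x, 5)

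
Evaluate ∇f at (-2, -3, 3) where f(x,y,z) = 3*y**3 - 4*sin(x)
(-4*cos(2), 81, 0)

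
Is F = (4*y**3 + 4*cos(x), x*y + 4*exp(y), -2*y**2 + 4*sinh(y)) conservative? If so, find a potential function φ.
No, ∇×F = (-4*y + 4*cosh(y), 0, y*(1 - 12*y)) ≠ 0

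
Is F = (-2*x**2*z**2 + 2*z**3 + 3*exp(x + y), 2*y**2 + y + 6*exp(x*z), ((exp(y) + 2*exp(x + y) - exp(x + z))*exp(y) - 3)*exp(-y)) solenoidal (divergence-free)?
No, ∇·F = -4*x*z**2 + 4*y + 3*exp(x + y) - exp(x + z) + 1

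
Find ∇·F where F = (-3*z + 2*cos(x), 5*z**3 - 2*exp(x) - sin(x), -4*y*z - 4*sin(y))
-4*y - 2*sin(x)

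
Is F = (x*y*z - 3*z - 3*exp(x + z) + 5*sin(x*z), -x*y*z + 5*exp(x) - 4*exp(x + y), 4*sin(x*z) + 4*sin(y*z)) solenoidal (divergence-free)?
No, ∇·F = -x*z + 4*x*cos(x*z) + y*z + 4*y*cos(y*z) + 5*z*cos(x*z) - 4*exp(x + y) - 3*exp(x + z)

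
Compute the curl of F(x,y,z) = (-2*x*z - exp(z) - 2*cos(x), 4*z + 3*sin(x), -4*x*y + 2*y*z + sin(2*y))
(-4*x + 2*z + 2*cos(2*y) - 4, -2*x + 4*y - exp(z), 3*cos(x))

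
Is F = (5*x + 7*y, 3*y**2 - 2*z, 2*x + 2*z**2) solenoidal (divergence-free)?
No, ∇·F = 6*y + 4*z + 5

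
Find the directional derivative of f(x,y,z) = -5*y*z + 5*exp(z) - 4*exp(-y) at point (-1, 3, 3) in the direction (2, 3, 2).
sqrt(17)*(-75*exp(3) + 12 + 10*exp(6))*exp(-3)/17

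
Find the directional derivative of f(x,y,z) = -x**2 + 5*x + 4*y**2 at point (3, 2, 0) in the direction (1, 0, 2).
-sqrt(5)/5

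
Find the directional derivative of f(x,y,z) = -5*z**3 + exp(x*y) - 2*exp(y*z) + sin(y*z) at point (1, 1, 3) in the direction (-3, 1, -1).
sqrt(11)*(-4*exp(3) - 2*E + 2*cos(3) + 135)/11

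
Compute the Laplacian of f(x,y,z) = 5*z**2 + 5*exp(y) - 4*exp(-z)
5*exp(y) + 10 - 4*exp(-z)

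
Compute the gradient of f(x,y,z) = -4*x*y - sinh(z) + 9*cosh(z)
(-4*y, -4*x, 9*sinh(z) - cosh(z))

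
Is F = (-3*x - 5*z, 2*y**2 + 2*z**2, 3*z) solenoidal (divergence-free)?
No, ∇·F = 4*y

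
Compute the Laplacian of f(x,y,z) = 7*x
0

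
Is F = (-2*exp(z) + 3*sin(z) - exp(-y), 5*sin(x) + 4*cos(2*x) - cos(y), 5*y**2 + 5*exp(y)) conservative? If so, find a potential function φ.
No, ∇×F = (10*y + 5*exp(y), -2*exp(z) + 3*cos(z), ((5 - 16*sin(x))*exp(y)*cos(x) - 1)*exp(-y)) ≠ 0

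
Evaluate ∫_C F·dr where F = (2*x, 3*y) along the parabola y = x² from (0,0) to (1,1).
5/2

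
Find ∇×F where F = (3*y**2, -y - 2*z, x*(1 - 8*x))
(2, 16*x - 1, -6*y)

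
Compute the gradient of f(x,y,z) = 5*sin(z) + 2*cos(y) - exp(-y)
(0, -2*sin(y) + exp(-y), 5*cos(z))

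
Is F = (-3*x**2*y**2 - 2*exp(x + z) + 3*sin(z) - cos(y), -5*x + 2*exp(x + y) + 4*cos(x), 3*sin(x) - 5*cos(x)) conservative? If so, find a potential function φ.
No, ∇×F = (0, -2*exp(x + z) - 5*sin(x) - 3*cos(x) + 3*cos(z), 6*x**2*y + 2*exp(x + y) - 4*sin(x) - sin(y) - 5) ≠ 0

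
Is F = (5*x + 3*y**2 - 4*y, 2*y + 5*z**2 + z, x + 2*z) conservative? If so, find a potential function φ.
No, ∇×F = (-10*z - 1, -1, 4 - 6*y) ≠ 0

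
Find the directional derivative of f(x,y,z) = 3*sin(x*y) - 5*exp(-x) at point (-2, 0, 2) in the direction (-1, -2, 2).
4 - 5*exp(2)/3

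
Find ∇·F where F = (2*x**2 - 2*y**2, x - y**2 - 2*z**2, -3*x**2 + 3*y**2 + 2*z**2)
4*x - 2*y + 4*z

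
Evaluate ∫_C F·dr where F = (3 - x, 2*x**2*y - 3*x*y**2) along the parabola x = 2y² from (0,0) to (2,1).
62/15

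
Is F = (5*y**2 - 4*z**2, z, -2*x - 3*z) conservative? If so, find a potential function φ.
No, ∇×F = (-1, 2 - 8*z, -10*y) ≠ 0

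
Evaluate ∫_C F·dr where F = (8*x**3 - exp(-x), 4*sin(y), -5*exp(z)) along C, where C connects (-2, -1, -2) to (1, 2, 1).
-30 - 5*E - exp(2) + exp(-1) + 5*exp(-2) - 4*cos(2) + 4*cos(1)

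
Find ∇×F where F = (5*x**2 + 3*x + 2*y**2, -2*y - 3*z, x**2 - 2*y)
(1, -2*x, -4*y)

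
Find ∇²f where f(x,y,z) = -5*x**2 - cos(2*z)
4*cos(2*z) - 10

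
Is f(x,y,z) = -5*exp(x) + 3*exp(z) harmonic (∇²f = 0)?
No, ∇²f = -5*exp(x) + 3*exp(z)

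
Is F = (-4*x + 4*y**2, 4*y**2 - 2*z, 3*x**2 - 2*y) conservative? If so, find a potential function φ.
No, ∇×F = (0, -6*x, -8*y) ≠ 0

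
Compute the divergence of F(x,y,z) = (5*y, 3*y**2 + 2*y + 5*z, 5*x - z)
6*y + 1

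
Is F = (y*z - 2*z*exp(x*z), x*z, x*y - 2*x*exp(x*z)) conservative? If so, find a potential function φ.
Yes, F is conservative. φ = x*y*z - 2*exp(x*z)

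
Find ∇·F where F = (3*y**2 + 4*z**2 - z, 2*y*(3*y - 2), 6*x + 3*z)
12*y - 1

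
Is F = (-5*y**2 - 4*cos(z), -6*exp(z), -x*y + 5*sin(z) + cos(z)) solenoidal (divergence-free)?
No, ∇·F = -sin(z) + 5*cos(z)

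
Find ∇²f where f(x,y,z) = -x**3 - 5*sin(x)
-6*x + 5*sin(x)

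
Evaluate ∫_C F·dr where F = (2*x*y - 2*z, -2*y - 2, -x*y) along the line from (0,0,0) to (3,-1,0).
-5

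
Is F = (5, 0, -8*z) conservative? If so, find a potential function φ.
Yes, F is conservative. φ = 5*x - 4*z**2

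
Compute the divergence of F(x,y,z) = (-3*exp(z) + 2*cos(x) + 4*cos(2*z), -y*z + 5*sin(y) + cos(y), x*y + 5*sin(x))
-z - 2*sin(x) - sin(y) + 5*cos(y)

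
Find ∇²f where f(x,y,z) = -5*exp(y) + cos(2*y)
-5*exp(y) - 4*cos(2*y)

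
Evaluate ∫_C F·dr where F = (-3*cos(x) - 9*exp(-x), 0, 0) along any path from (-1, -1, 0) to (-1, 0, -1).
0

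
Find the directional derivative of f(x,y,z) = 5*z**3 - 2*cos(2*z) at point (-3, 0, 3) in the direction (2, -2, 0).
0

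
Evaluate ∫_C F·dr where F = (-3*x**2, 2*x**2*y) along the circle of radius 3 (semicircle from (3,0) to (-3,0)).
54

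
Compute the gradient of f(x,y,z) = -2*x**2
(-4*x, 0, 0)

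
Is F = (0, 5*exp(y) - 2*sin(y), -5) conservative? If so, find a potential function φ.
Yes, F is conservative. φ = -5*z + 5*exp(y) + 2*cos(y)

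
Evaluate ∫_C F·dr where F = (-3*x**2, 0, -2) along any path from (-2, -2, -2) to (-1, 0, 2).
-15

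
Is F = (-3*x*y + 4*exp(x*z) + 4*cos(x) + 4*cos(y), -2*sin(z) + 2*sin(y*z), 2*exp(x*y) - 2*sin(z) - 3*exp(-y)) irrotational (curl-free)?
No, ∇×F = ((2*(x*exp(x*y) - y*cos(y*z) + cos(z))*exp(y) + 3)*exp(-y), 4*x*exp(x*z) - 2*y*exp(x*y), 3*x + 4*sin(y))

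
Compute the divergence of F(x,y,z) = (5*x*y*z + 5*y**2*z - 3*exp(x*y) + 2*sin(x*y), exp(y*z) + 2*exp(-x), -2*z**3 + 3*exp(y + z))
5*y*z - 3*y*exp(x*y) + 2*y*cos(x*y) - 6*z**2 + z*exp(y*z) + 3*exp(y + z)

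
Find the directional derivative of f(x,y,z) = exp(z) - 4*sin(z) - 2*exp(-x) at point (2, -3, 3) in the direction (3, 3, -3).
sqrt(3)*(-exp(5) + 4*exp(2)*cos(3) + 2)*exp(-2)/3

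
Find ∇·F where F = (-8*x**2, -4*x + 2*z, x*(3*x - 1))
-16*x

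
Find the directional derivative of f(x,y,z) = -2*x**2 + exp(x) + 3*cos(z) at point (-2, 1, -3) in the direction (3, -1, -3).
3*sqrt(19)*(-3*exp(2)*sin(3) + 1 + 8*exp(2))*exp(-2)/19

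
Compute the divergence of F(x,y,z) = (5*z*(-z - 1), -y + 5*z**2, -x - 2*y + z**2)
2*z - 1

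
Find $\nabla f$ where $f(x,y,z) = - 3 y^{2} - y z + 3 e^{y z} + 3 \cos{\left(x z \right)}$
(-3*z*sin(x*z), -6*y + 3*z*exp(y*z) - z, -3*x*sin(x*z) + 3*y*exp(y*z) - y)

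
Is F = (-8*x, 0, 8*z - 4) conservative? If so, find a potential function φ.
Yes, F is conservative. φ = -4*x**2 + 4*z**2 - 4*z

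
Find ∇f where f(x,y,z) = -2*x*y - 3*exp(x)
(-2*y - 3*exp(x), -2*x, 0)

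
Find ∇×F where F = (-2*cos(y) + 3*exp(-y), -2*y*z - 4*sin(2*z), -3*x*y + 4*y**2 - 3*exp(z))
(-3*x + 10*y + 8*cos(2*z), 3*y, -2*sin(y) + 3*exp(-y))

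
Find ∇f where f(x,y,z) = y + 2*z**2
(0, 1, 4*z)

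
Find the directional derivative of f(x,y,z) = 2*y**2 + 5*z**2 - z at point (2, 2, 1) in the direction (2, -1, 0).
-8*sqrt(5)/5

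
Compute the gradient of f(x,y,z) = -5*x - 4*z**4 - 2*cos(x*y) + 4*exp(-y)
(2*y*sin(x*y) - 5, 2*x*sin(x*y) - 4*exp(-y), -16*z**3)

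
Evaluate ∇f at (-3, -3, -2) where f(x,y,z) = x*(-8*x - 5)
(43, 0, 0)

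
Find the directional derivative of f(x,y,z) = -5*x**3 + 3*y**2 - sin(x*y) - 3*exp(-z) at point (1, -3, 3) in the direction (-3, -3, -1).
3*sqrt(19)*(-1 + (33 - 2*cos(3))*exp(3))*exp(-3)/19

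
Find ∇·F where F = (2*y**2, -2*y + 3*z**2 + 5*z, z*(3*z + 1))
6*z - 1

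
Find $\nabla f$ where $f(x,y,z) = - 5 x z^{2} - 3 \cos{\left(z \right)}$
(-5*z**2, 0, -10*x*z + 3*sin(z))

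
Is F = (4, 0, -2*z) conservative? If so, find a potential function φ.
Yes, F is conservative. φ = 4*x - z**2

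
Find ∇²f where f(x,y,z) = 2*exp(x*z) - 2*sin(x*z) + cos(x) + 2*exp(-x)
((2*x**2*(exp(x*z) + sin(x*z)) + 2*z**2*exp(x*z) + 2*z**2*sin(x*z) - cos(x))*exp(x) + 2)*exp(-x)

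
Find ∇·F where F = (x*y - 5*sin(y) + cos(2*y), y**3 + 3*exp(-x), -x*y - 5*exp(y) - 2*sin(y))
y*(3*y + 1)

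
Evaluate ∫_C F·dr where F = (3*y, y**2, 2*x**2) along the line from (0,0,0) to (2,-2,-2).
-14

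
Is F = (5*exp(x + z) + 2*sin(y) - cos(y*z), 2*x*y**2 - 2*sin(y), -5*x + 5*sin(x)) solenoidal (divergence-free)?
No, ∇·F = 4*x*y + 5*exp(x + z) - 2*cos(y)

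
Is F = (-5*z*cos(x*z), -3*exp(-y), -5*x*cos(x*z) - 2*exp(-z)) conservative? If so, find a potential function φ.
Yes, F is conservative. φ = -5*sin(x*z) + 2*exp(-z) + 3*exp(-y)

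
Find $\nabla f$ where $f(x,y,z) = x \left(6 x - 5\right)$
(12*x - 5, 0, 0)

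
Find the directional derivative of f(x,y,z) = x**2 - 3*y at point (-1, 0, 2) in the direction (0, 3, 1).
-9*sqrt(10)/10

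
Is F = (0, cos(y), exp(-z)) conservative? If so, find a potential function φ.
Yes, F is conservative. φ = sin(y) - exp(-z)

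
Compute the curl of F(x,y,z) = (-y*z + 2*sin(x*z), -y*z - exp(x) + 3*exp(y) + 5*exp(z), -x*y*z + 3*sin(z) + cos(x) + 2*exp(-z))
(-x*z + y - 5*exp(z), 2*x*cos(x*z) + y*z - y + sin(x), z - exp(x))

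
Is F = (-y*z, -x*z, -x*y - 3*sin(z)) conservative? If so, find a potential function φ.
Yes, F is conservative. φ = -x*y*z + 3*cos(z)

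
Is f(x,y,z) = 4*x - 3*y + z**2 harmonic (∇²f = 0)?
No, ∇²f = 2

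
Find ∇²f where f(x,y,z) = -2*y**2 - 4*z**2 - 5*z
-12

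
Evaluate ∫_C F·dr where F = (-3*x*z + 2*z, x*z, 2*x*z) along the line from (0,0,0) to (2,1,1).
0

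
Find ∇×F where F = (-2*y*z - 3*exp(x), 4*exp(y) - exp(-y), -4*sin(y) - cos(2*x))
(-4*cos(y), -2*y - 2*sin(2*x), 2*z)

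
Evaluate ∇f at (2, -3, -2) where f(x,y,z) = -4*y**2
(0, 24, 0)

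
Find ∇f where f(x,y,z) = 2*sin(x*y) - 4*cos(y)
(2*y*cos(x*y), 2*x*cos(x*y) + 4*sin(y), 0)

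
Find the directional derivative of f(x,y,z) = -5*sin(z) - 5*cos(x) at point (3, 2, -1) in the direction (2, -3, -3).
5*sqrt(22)*(2*sin(3) + 3*cos(1))/22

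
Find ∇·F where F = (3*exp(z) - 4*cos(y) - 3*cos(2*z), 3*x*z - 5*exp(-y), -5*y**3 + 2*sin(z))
2*cos(z) + 5*exp(-y)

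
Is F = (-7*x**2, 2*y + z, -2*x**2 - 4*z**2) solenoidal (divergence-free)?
No, ∇·F = -14*x - 8*z + 2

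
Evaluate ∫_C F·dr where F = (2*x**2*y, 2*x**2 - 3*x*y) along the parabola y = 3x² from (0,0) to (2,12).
-1296/5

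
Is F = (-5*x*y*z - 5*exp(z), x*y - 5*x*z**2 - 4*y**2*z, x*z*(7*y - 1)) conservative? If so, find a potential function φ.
No, ∇×F = (17*x*z + 4*y**2, -5*x*y - 7*y*z + z - 5*exp(z), 5*x*z + y - 5*z**2) ≠ 0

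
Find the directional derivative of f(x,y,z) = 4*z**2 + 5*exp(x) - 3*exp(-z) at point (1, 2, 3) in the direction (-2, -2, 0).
-5*sqrt(2)*E/2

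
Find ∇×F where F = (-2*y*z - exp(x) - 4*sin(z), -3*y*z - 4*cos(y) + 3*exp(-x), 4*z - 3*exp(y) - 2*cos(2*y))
(3*y - 3*exp(y) + 4*sin(2*y), -2*y - 4*cos(z), 2*z - 3*exp(-x))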